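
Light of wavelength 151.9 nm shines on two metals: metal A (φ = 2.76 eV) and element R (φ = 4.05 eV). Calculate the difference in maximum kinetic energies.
1.2900 eV

Using KE_max = hc/λ - φ for each metal:

Photon energy: E = hc/λ = 8.1622 eV

For metal A (φ₁ = 2.76 eV):
KE₁ = E - φ₁ = 8.1622 - 2.76 = 5.4022 eV

For element R (φ₂ = 4.05 eV):
KE₂ = E - φ₂ = 8.1622 - 4.05 = 4.1122 eV

Difference:
ΔKE = KE₁ - KE₂ = 5.4022 - 4.1122 = 1.2900 eV

Note: The difference equals the difference in work functions: 4.05 - 2.76 = 1.29 eV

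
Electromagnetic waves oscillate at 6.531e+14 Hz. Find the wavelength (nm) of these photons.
459.03 nm

Using the wave equation: c = fλ

Solving for wavelength:
λ = c/f = (3×10⁸ m/s) / (6.531e+14 Hz)
λ = 459.03 nm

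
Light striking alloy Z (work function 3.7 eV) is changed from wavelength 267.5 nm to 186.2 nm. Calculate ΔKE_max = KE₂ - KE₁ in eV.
2.0237 eV

Using Einstein's equation: KE_max = hc/λ - φ

For λ₁ = 267.5 nm:
KE₁ = hc/λ₁ - φ = 4.6349 - 3.7 = 0.9349 eV

For λ₂ = 186.2 nm:
KE₂ = hc/λ₂ - φ = 6.6587 - 3.7 = 2.9587 eV

Change in KE:
ΔKE = KE₂ - KE₁ = 2.9587 - 0.9349 = 2.0237 eV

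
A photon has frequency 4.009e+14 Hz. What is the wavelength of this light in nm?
747.80 nm

Using the wave equation: c = fλ

Solving for wavelength:
λ = c/f = (3×10⁸ m/s) / (4.009e+14 Hz)
λ = 747.80 nm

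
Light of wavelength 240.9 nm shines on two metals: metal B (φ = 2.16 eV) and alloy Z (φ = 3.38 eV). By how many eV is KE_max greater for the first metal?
1.2200 eV

Using KE_max = hc/λ - φ for each metal:

Photon energy: E = hc/λ = 5.1467 eV

For metal B (φ₁ = 2.16 eV):
KE₁ = E - φ₁ = 5.1467 - 2.16 = 2.9867 eV

For alloy Z (φ₂ = 3.38 eV):
KE₂ = E - φ₂ = 5.1467 - 3.38 = 1.7667 eV

Difference:
ΔKE = KE₁ - KE₂ = 2.9867 - 1.7667 = 1.2200 eV

Note: The difference equals the difference in work functions: 3.38 - 2.16 = 1.22 eV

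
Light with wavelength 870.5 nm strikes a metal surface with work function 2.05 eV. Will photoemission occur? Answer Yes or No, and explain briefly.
No

For photoemission, the photon energy must exceed the work function.

Photon energy: E = hc/λ = 1.4243 eV
Work function: φ = 2.05 eV

Since E_photon (1.4243 eV) < φ (2.05 eV), photoemission will NOT occur.
The threshold wavelength is λ₀ = hc/φ = 604.8 nm.
Since 870.5 nm > 604.8 nm, the photons lack sufficient energy.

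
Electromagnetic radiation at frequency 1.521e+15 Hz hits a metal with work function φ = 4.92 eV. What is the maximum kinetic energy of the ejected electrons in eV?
1.3704 eV

Using Einstein's photoelectric equation: KE_max = hf - φ

First, calculate the photon energy:
E_photon = hf = (6.626×10⁻³⁴ J·s)(1.521e+15 Hz)
E_photon = 6.2904 eV

Then, the maximum kinetic energy:
KE_max = E_photon - φ = 6.2904 eV - 4.92 eV = 1.3704 eV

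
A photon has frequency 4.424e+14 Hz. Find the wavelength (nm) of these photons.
677.65 nm

Using the wave equation: c = fλ

Solving for wavelength:
λ = c/f = (3×10⁸ m/s) / (4.424e+14 Hz)
λ = 677.65 nm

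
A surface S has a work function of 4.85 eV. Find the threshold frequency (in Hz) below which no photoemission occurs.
1.1727e+15 Hz

The threshold frequency is when the photon energy equals the work function:
hf₀ = φ

Solving for f₀:
f₀ = φ/h = (4.85 eV × 1.602×10⁻¹⁹ J/eV) / (6.626×10⁻³⁴ J·s)
f₀ = 1.1727e+15 Hz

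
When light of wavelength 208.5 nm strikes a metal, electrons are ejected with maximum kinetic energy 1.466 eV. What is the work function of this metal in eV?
4.48 eV

From Einstein's photoelectric equation: KE_max = hf - φ = hc/λ - φ

Rearranging for φ:
φ = hc/λ - KE_max

Calculate photon energy:
E_photon = hc/λ = 5.9465 eV

Therefore:
φ = 5.9465 - 1.466 = 4.48 eV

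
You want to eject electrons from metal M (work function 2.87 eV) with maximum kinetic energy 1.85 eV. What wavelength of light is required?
262.68 nm

From Einstein's equation: KE_max = hc/λ - φ

Rearranging for λ:
hc/λ = KE_max + φ
λ = hc/(KE_max + φ)

Required photon energy:
E_photon = KE_max + φ = 1.85 + 2.87 = 4.72 eV

Required wavelength:
λ = hc/E_photon = (6.626×10⁻³⁴)(3×10⁸) / (4.72 × 1.602×10⁻¹⁹)
λ = 262.68 nm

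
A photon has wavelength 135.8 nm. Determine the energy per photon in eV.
9.1299 eV

Using E = hf = hc/λ:

E = hc/λ = (6.626×10⁻³⁴ J·s)(3×10⁸ m/s) / (135.8×10⁻⁹ m)
E = 9.1299 eV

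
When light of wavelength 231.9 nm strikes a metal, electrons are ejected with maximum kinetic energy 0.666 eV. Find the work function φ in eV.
4.68 eV

From Einstein's photoelectric equation: KE_max = hf - φ = hc/λ - φ

Rearranging for φ:
φ = hc/λ - KE_max

Calculate photon energy:
E_photon = hc/λ = 5.3465 eV

Therefore:
φ = 5.3465 - 0.666 = 4.68 eV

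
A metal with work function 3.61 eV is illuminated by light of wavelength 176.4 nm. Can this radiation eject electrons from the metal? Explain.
Yes

For photoemission, the photon energy must exceed the work function.

Photon energy: E = hc/λ = 7.0286 eV
Work function: φ = 3.61 eV

Since E_photon (7.0286 eV) > φ (3.61 eV), photoemission WILL occur.
The threshold wavelength is λ₀ = hc/φ = 343.4 nm.
Since 176.4 nm < 343.4 nm, the light has sufficient energy.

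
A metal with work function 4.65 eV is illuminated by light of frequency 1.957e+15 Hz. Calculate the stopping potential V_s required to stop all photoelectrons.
3.4435 V

The stopping potential V_s satisfies: eV_s = KE_max

First, find KE_max using Einstein's equation:
E_photon = hf = (6.626×10⁻³⁴ J·s)(1.957e+15 Hz) = 8.0935 eV
KE_max = E_photon - φ = 8.0935 - 4.65 = 3.4435 eV

Since eV_s = KE_max:
V_s = KE_max/e = 3.4435 V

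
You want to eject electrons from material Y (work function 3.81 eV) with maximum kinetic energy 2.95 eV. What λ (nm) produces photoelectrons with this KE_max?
183.41 nm

From Einstein's equation: KE_max = hc/λ - φ

Rearranging for λ:
hc/λ = KE_max + φ
λ = hc/(KE_max + φ)

Required photon energy:
E_photon = KE_max + φ = 2.95 + 3.81 = 6.76 eV

Required wavelength:
λ = hc/E_photon = (6.626×10⁻³⁴)(3×10⁸) / (6.76 × 1.602×10⁻¹⁹)
λ = 183.41 nm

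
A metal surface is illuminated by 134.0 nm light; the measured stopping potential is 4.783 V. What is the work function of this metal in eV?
4.47 eV

The stopping potential gives the maximum kinetic energy: KE_max = eV_s = 4.783 eV

From Einstein's photoelectric equation: KE_max = hc/λ - φ
Rearranging: φ = hc/λ - KE_max

Calculate photon energy:
E_photon = hc/λ = (6.626×10⁻³⁴ J·s)(3×10⁸ m/s) / (134.0×10⁻⁹ m) = 9.2526 eV

Therefore:
φ = 9.2526 - 4.783 = 4.47 eV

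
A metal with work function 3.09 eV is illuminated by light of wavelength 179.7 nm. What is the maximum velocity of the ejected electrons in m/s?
1.1576e+06 m/s

First, find the maximum kinetic energy:
E_photon = hc/λ = 6.8995 eV
KE_max = E_photon - φ = 6.8995 - 3.09 = 3.8095 eV

Convert to Joules: KE_max = 3.8095 × 1.602×10⁻¹⁹ J = 6.1035e-19 J

Then use KE = ½mv² to find velocity:
v = √(2·KE/m) = √(2 × 6.1035e-19 J / 9.109e-31 kg)
v = 1.1576e+06 m/s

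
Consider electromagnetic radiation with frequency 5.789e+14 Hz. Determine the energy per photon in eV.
2.3941 eV

Using E = hf:

E = hf = (6.626×10⁻³⁴ J·s)(5.789e+14 Hz)
E = 2.3941 eV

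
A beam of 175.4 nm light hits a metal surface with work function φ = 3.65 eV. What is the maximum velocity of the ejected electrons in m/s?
1.0966e+06 m/s

First, find the maximum kinetic energy:
E_photon = hc/λ = 7.0687 eV
KE_max = E_photon - φ = 7.0687 - 3.65 = 3.4187 eV

Convert to Joules: KE_max = 3.4187 × 1.602×10⁻¹⁹ J = 5.4773e-19 J

Then use KE = ½mv² to find velocity:
v = √(2·KE/m) = √(2 × 5.4773e-19 J / 9.109e-31 kg)
v = 1.0966e+06 m/s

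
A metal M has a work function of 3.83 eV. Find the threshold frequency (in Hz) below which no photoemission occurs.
9.2609e+14 Hz

The threshold frequency is when the photon energy equals the work function:
hf₀ = φ

Solving for f₀:
f₀ = φ/h = (3.83 eV × 1.602×10⁻¹⁹ J/eV) / (6.626×10⁻³⁴ J·s)
f₀ = 9.2609e+14 Hz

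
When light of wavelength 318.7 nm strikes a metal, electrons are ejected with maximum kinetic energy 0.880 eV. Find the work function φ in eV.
3.01 eV

From Einstein's photoelectric equation: KE_max = hf - φ = hc/λ - φ

Rearranging for φ:
φ = hc/λ - KE_max

Calculate photon energy:
E_photon = hc/λ = 3.8903 eV

Therefore:
φ = 3.8903 - 0.880 = 3.01 eV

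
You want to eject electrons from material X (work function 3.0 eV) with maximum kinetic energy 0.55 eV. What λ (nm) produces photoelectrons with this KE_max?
349.25 nm

From Einstein's equation: KE_max = hc/λ - φ

Rearranging for λ:
hc/λ = KE_max + φ
λ = hc/(KE_max + φ)

Required photon energy:
E_photon = KE_max + φ = 0.55 + 3.0 = 3.55 eV

Required wavelength:
λ = hc/E_photon = (6.626×10⁻³⁴)(3×10⁸) / (3.55 × 1.602×10⁻¹⁹)
λ = 349.25 nm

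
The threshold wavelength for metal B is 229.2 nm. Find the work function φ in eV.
5.41 eV

At the threshold wavelength, photon energy equals work function:
φ = hc/λ₀

Calculating:
φ = (6.626×10⁻³⁴ J·s)(3×10⁸ m/s) / (229.2×10⁻⁹ m)
φ = 5.41 eV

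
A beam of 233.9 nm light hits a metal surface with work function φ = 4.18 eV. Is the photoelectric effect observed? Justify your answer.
Yes

For photoemission, the photon energy must exceed the work function.

Photon energy: E = hc/λ = 5.3007 eV
Work function: φ = 4.18 eV

Since E_photon (5.3007 eV) > φ (4.18 eV), photoemission WILL occur.
The threshold wavelength is λ₀ = hc/φ = 296.6 nm.
Since 233.9 nm < 296.6 nm, the light has sufficient energy.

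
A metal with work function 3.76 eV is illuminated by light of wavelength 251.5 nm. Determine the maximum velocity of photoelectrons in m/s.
6.4147e+05 m/s

First, find the maximum kinetic energy:
E_photon = hc/λ = 4.9298 eV
KE_max = E_photon - φ = 4.9298 - 3.76 = 1.1698 eV

Convert to Joules: KE_max = 1.1698 × 1.602×10⁻¹⁹ J = 1.8742e-19 J

Then use KE = ½mv² to find velocity:
v = √(2·KE/m) = √(2 × 1.8742e-19 J / 9.109e-31 kg)
v = 6.4147e+05 m/s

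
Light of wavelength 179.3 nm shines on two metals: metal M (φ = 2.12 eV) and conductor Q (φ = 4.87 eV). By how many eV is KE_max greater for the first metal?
2.7500 eV

Using KE_max = hc/λ - φ for each metal:

Photon energy: E = hc/λ = 6.9149 eV

For metal M (φ₁ = 2.12 eV):
KE₁ = E - φ₁ = 6.9149 - 2.12 = 4.7949 eV

For conductor Q (φ₂ = 4.87 eV):
KE₂ = E - φ₂ = 6.9149 - 4.87 = 2.0449 eV

Difference:
ΔKE = KE₁ - KE₂ = 4.7949 - 2.0449 = 2.7500 eV

Note: The difference equals the difference in work functions: 4.87 - 2.12 = 2.75 eV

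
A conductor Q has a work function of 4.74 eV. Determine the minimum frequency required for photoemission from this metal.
1.1461e+15 Hz

The threshold frequency is when the photon energy equals the work function:
hf₀ = φ

Solving for f₀:
f₀ = φ/h = (4.74 eV × 1.602×10⁻¹⁹ J/eV) / (6.626×10⁻³⁴ J·s)
f₀ = 1.1461e+15 Hz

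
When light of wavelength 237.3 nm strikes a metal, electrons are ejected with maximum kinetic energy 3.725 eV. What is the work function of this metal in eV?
1.50 eV

From Einstein's photoelectric equation: KE_max = hf - φ = hc/λ - φ

Rearranging for φ:
φ = hc/λ - KE_max

Calculate photon energy:
E_photon = hc/λ = 5.2248 eV

Therefore:
φ = 5.2248 - 3.725 = 1.50 eV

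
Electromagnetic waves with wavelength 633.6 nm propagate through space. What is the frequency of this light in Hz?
4.7316e+14 Hz

Using the wave equation: c = fλ

Solving for frequency:
f = c/λ = (3×10⁸ m/s) / (633.6×10⁻⁹ m)
f = 4.7316e+14 Hz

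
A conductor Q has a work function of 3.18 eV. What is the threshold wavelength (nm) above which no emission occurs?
389.89 nm

The threshold wavelength is when the photon energy equals the work function:
hc/λ₀ = φ

Solving for λ₀:
λ₀ = hc/φ = (6.626×10⁻³⁴ J·s)(3×10⁸ m/s) / (3.18 eV × 1.602×10⁻¹⁹ J/eV)
λ₀ = 389.89 nm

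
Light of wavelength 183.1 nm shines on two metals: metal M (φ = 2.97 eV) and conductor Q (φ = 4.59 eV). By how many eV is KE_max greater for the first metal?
1.6200 eV

Using KE_max = hc/λ - φ for each metal:

Photon energy: E = hc/λ = 6.7714 eV

For metal M (φ₁ = 2.97 eV):
KE₁ = E - φ₁ = 6.7714 - 2.97 = 3.8014 eV

For conductor Q (φ₂ = 4.59 eV):
KE₂ = E - φ₂ = 6.7714 - 4.59 = 2.1814 eV

Difference:
ΔKE = KE₁ - KE₂ = 3.8014 - 2.1814 = 1.6200 eV

Note: The difference equals the difference in work functions: 4.59 - 2.97 = 1.62 eV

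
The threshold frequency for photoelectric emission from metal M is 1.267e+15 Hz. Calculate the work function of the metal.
5.24 eV

At the threshold frequency, photon energy equals work function:
φ = hf₀

Calculating:
φ = (6.626×10⁻³⁴ J·s)(1.267e+15 Hz)
φ = 5.24 eV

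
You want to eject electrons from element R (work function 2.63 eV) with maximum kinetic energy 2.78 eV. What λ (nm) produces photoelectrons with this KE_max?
229.18 nm

From Einstein's equation: KE_max = hc/λ - φ

Rearranging for λ:
hc/λ = KE_max + φ
λ = hc/(KE_max + φ)

Required photon energy:
E_photon = KE_max + φ = 2.78 + 2.63 = 5.41 eV

Required wavelength:
λ = hc/E_photon = (6.626×10⁻³⁴)(3×10⁸) / (5.41 × 1.602×10⁻¹⁹)
λ = 229.18 nm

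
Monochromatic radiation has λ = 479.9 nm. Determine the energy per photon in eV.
2.5835 eV

Using E = hf = hc/λ:

E = hc/λ = (6.626×10⁻³⁴ J·s)(3×10⁸ m/s) / (479.9×10⁻⁹ m)
E = 2.5835 eV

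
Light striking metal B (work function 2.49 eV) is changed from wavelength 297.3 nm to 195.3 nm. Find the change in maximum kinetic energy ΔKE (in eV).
2.1781 eV

Using Einstein's equation: KE_max = hc/λ - φ

For λ₁ = 297.3 nm:
KE₁ = hc/λ₁ - φ = 4.1703 - 2.49 = 1.6803 eV

For λ₂ = 195.3 nm:
KE₂ = hc/λ₂ - φ = 6.3484 - 2.49 = 3.8584 eV

Change in KE:
ΔKE = KE₂ - KE₁ = 3.8584 - 1.6803 = 2.1781 eV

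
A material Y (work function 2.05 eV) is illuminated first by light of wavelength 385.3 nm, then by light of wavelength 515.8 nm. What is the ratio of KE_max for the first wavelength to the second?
3.3016

Using Einstein's equation: KE_max = hc/λ - φ

For λ₁ = 385.3 nm:
E₁ = hc/λ₁ = 3.2179 eV
KE₁ = E₁ - φ = 3.2179 - 2.05 = 1.1679 eV

For λ₂ = 515.8 nm:
E₂ = hc/λ₂ = 2.4037 eV
KE₂ = E₂ - φ = 2.4037 - 2.05 = 0.3537 eV

Ratio: KE₁/KE₂ = 1.1679/0.3537 = 3.3016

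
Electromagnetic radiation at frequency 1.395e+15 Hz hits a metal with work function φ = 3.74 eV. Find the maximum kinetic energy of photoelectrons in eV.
2.0293 eV

Using Einstein's photoelectric equation: KE_max = hf - φ

First, calculate the photon energy:
E_photon = hf = (6.626×10⁻³⁴ J·s)(1.395e+15 Hz)
E_photon = 5.7693 eV

Then, the maximum kinetic energy:
KE_max = E_photon - φ = 5.7693 eV - 3.74 eV = 2.0293 eV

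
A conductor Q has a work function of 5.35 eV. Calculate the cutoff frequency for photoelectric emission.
1.2936e+15 Hz

The threshold frequency is when the photon energy equals the work function:
hf₀ = φ

Solving for f₀:
f₀ = φ/h = (5.35 eV × 1.602×10⁻¹⁹ J/eV) / (6.626×10⁻³⁴ J·s)
f₀ = 1.2936e+15 Hz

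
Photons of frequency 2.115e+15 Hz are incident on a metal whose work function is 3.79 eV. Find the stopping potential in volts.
4.9569 V

The stopping potential V_s satisfies: eV_s = KE_max

First, find KE_max using Einstein's equation:
E_photon = hf = (6.626×10⁻³⁴ J·s)(2.115e+15 Hz) = 8.7469 eV
KE_max = E_photon - φ = 8.7469 - 3.79 = 4.9569 eV

Since eV_s = KE_max:
V_s = KE_max/e = 4.9569 V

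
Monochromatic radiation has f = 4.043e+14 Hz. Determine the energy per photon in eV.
1.6721 eV

Using E = hf:

E = hf = (6.626×10⁻³⁴ J·s)(4.043e+14 Hz)
E = 1.6721 eV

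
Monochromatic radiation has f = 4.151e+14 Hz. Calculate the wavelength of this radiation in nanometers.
722.22 nm

Using the wave equation: c = fλ

Solving for wavelength:
λ = c/f = (3×10⁸ m/s) / (4.151e+14 Hz)
λ = 722.22 nm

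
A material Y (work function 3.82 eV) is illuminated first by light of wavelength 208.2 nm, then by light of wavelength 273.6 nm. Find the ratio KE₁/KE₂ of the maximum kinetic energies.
3.0004

Using Einstein's equation: KE_max = hc/λ - φ

For λ₁ = 208.2 nm:
E₁ = hc/λ₁ = 5.9551 eV
KE₁ = E₁ - φ = 5.9551 - 3.82 = 2.1351 eV

For λ₂ = 273.6 nm:
E₂ = hc/λ₂ = 4.5316 eV
KE₂ = E₂ - φ = 4.5316 - 3.82 = 0.7116 eV

Ratio: KE₁/KE₂ = 2.1351/0.7116 = 3.0004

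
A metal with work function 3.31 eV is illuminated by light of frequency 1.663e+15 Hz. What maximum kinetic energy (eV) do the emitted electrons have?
3.5676 eV

Using Einstein's photoelectric equation: KE_max = hf - φ

First, calculate the photon energy:
E_photon = hf = (6.626×10⁻³⁴ J·s)(1.663e+15 Hz)
E_photon = 6.8776 eV

Then, the maximum kinetic energy:
KE_max = E_photon - φ = 6.8776 eV - 3.31 eV = 3.5676 eV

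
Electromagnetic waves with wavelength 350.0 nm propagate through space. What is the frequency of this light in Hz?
8.5655e+14 Hz

Using the wave equation: c = fλ

Solving for frequency:
f = c/λ = (3×10⁸ m/s) / (350.0×10⁻⁹ m)
f = 8.5655e+14 Hz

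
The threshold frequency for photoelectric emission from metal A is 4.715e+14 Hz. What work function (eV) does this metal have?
1.95 eV

At the threshold frequency, photon energy equals work function:
φ = hf₀

Calculating:
φ = (6.626×10⁻³⁴ J·s)(4.715e+14 Hz)
φ = 1.95 eV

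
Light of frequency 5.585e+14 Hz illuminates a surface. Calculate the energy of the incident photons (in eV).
2.3098 eV

Using E = hf:

E = hf = (6.626×10⁻³⁴ J·s)(5.585e+14 Hz)
E = 2.3098 eV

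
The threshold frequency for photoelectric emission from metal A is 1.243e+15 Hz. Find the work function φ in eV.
5.14 eV

At the threshold frequency, photon energy equals work function:
φ = hf₀

Calculating:
φ = (6.626×10⁻³⁴ J·s)(1.243e+15 Hz)
φ = 5.14 eV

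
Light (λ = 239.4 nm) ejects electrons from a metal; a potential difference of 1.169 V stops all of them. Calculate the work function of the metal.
4.01 eV

The stopping potential gives the maximum kinetic energy: KE_max = eV_s = 1.169 eV

From Einstein's photoelectric equation: KE_max = hc/λ - φ
Rearranging: φ = hc/λ - KE_max

Calculate photon energy:
E_photon = hc/λ = (6.626×10⁻³⁴ J·s)(3×10⁸ m/s) / (239.4×10⁻⁹ m) = 5.1790 eV

Therefore:
φ = 5.1790 - 1.169 = 4.01 eV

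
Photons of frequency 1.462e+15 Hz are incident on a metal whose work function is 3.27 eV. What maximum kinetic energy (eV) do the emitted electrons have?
2.7763 eV

Using Einstein's photoelectric equation: KE_max = hf - φ

First, calculate the photon energy:
E_photon = hf = (6.626×10⁻³⁴ J·s)(1.462e+15 Hz)
E_photon = 6.0463 eV

Then, the maximum kinetic energy:
KE_max = E_photon - φ = 6.0463 eV - 3.27 eV = 2.7763 eV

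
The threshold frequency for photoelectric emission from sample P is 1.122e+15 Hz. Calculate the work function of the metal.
4.64 eV

At the threshold frequency, photon energy equals work function:
φ = hf₀

Calculating:
φ = (6.626×10⁻³⁴ J·s)(1.122e+15 Hz)
φ = 4.64 eV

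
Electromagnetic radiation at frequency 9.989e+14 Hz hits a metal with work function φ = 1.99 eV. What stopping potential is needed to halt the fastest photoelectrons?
2.1411 V

The stopping potential V_s satisfies: eV_s = KE_max

First, find KE_max using Einstein's equation:
E_photon = hf = (6.626×10⁻³⁴ J·s)(9.989e+14 Hz) = 4.1311 eV
KE_max = E_photon - φ = 4.1311 - 1.99 = 2.1411 eV

Since eV_s = KE_max:
V_s = KE_max/e = 2.1411 V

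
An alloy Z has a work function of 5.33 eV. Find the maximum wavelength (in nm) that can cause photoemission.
232.62 nm

The threshold wavelength is when the photon energy equals the work function:
hc/λ₀ = φ

Solving for λ₀:
λ₀ = hc/φ = (6.626×10⁻³⁴ J·s)(3×10⁸ m/s) / (5.33 eV × 1.602×10⁻¹⁹ J/eV)
λ₀ = 232.62 nm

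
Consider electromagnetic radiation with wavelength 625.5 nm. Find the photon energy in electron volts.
1.9822 eV

Using E = hf = hc/λ:

E = hc/λ = (6.626×10⁻³⁴ J·s)(3×10⁸ m/s) / (625.5×10⁻⁹ m)
E = 1.9822 eV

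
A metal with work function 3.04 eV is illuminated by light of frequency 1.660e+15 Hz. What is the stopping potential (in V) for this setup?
3.8252 V

The stopping potential V_s satisfies: eV_s = KE_max

First, find KE_max using Einstein's equation:
E_photon = hf = (6.626×10⁻³⁴ J·s)(1.660e+15 Hz) = 6.8652 eV
KE_max = E_photon - φ = 6.8652 - 3.04 = 3.8252 eV

Since eV_s = KE_max:
V_s = KE_max/e = 3.8252 V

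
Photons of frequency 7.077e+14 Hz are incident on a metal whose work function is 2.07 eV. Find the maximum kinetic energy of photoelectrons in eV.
0.8568 eV

Using Einstein's photoelectric equation: KE_max = hf - φ

First, calculate the photon energy:
E_photon = hf = (6.626×10⁻³⁴ J·s)(7.077e+14 Hz)
E_photon = 2.9268 eV

Then, the maximum kinetic energy:
KE_max = E_photon - φ = 2.9268 eV - 2.07 eV = 0.8568 eV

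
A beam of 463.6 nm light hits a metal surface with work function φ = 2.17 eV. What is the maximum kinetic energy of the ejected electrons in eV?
0.5044 eV

Using Einstein's photoelectric equation: KE_max = hf - φ = hc/λ - φ

First, calculate the photon energy:
E_photon = hc/λ = (6.626×10⁻³⁴ J·s)(3×10⁸ m/s) / (463.6×10⁻⁹ m)
E_photon = 2.6744 eV

Then, the maximum kinetic energy:
KE_max = E_photon - φ = 2.6744 eV - 2.17 eV = 0.5044 eV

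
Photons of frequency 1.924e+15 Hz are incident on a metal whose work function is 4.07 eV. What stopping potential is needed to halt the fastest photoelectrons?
3.8870 V

The stopping potential V_s satisfies: eV_s = KE_max

First, find KE_max using Einstein's equation:
E_photon = hf = (6.626×10⁻³⁴ J·s)(1.924e+15 Hz) = 7.9570 eV
KE_max = E_photon - φ = 7.9570 - 4.07 = 3.8870 eV

Since eV_s = KE_max:
V_s = KE_max/e = 3.8870 V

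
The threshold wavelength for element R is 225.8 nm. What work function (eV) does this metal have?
5.49 eV

At the threshold wavelength, photon energy equals work function:
φ = hc/λ₀

Calculating:
φ = (6.626×10⁻³⁴ J·s)(3×10⁸ m/s) / (225.8×10⁻⁹ m)
φ = 5.49 eV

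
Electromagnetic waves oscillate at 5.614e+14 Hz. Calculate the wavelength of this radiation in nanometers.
534.01 nm

Using the wave equation: c = fλ

Solving for wavelength:
λ = c/f = (3×10⁸ m/s) / (5.614e+14 Hz)
λ = 534.01 nm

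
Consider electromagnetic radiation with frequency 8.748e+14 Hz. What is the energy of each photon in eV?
3.6179 eV

Using E = hf:

E = hf = (6.626×10⁻³⁴ J·s)(8.748e+14 Hz)
E = 3.6179 eV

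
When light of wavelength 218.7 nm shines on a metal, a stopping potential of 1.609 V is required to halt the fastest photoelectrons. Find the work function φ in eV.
4.06 eV

The stopping potential gives the maximum kinetic energy: KE_max = eV_s = 1.609 eV

From Einstein's photoelectric equation: KE_max = hc/λ - φ
Rearranging: φ = hc/λ - KE_max

Calculate photon energy:
E_photon = hc/λ = (6.626×10⁻³⁴ J·s)(3×10⁸ m/s) / (218.7×10⁻⁹ m) = 5.6691 eV

Therefore:
φ = 5.6691 - 1.609 = 4.06 eV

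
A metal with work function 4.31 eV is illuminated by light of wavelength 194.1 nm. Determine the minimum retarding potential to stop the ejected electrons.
2.0776 V

The stopping potential V_s satisfies: eV_s = KE_max

First, find KE_max using Einstein's equation:
E_photon = hc/λ = 6.3876 eV
KE_max = E_photon - φ = 6.3876 - 4.31 = 2.0776 eV

Since eV_s = KE_max:
V_s = KE_max/e = 2.0776 V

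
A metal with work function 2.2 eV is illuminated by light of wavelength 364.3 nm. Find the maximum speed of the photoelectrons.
6.5061e+05 m/s

First, find the maximum kinetic energy:
E_photon = hc/λ = 3.4034 eV
KE_max = E_photon - φ = 3.4034 - 2.2 = 1.2034 eV

Convert to Joules: KE_max = 1.2034 × 1.602×10⁻¹⁹ J = 1.9280e-19 J

Then use KE = ½mv² to find velocity:
v = √(2·KE/m) = √(2 × 1.9280e-19 J / 9.109e-31 kg)
v = 6.5061e+05 m/s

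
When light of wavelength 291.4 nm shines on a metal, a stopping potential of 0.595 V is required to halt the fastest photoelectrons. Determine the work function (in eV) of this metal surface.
3.66 eV

The stopping potential gives the maximum kinetic energy: KE_max = eV_s = 0.595 eV

From Einstein's photoelectric equation: KE_max = hc/λ - φ
Rearranging: φ = hc/λ - KE_max

Calculate photon energy:
E_photon = hc/λ = (6.626×10⁻³⁴ J·s)(3×10⁸ m/s) / (291.4×10⁻⁹ m) = 4.2548 eV

Therefore:
φ = 4.2548 - 0.595 = 3.66 eV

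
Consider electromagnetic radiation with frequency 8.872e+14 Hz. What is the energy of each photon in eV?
3.6692 eV

Using E = hf:

E = hf = (6.626×10⁻³⁴ J·s)(8.872e+14 Hz)
E = 3.6692 eV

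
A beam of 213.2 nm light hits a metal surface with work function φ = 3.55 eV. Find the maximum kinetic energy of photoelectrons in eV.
2.2654 eV

Using Einstein's photoelectric equation: KE_max = hf - φ = hc/λ - φ

First, calculate the photon energy:
E_photon = hc/λ = (6.626×10⁻³⁴ J·s)(3×10⁸ m/s) / (213.2×10⁻⁹ m)
E_photon = 5.8154 eV

Then, the maximum kinetic energy:
KE_max = E_photon - φ = 5.8154 eV - 3.55 eV = 2.2654 eV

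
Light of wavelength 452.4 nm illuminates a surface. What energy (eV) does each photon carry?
2.7406 eV

Using E = hf = hc/λ:

E = hc/λ = (6.626×10⁻³⁴ J·s)(3×10⁸ m/s) / (452.4×10⁻⁹ m)
E = 2.7406 eV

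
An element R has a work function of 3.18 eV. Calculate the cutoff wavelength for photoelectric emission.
389.89 nm

The threshold wavelength is when the photon energy equals the work function:
hc/λ₀ = φ

Solving for λ₀:
λ₀ = hc/φ = (6.626×10⁻³⁴ J·s)(3×10⁸ m/s) / (3.18 eV × 1.602×10⁻¹⁹ J/eV)
λ₀ = 389.89 nm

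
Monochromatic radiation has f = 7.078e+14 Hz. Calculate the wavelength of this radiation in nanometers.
423.56 nm

Using the wave equation: c = fλ

Solving for wavelength:
λ = c/f = (3×10⁸ m/s) / (7.078e+14 Hz)
λ = 423.56 nm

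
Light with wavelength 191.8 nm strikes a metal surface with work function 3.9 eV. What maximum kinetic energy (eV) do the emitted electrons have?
2.5642 eV

Using Einstein's photoelectric equation: KE_max = hf - φ = hc/λ - φ

First, calculate the photon energy:
E_photon = hc/λ = (6.626×10⁻³⁴ J·s)(3×10⁸ m/s) / (191.8×10⁻⁹ m)
E_photon = 6.4642 eV

Then, the maximum kinetic energy:
KE_max = E_photon - φ = 6.4642 eV - 3.9 eV = 2.5642 eV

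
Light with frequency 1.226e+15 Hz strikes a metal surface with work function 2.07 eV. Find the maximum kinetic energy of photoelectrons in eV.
3.0003 eV

Using Einstein's photoelectric equation: KE_max = hf - φ

First, calculate the photon energy:
E_photon = hf = (6.626×10⁻³⁴ J·s)(1.226e+15 Hz)
E_photon = 5.0703 eV

Then, the maximum kinetic energy:
KE_max = E_photon - φ = 5.0703 eV - 2.07 eV = 3.0003 eV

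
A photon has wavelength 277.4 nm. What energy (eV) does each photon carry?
4.4695 eV

Using E = hf = hc/λ:

E = hc/λ = (6.626×10⁻³⁴ J·s)(3×10⁸ m/s) / (277.4×10⁻⁹ m)
E = 4.4695 eV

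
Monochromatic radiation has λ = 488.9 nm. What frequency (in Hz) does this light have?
6.1320e+14 Hz

Using the wave equation: c = fλ

Solving for frequency:
f = c/λ = (3×10⁸ m/s) / (488.9×10⁻⁹ m)
f = 6.1320e+14 Hz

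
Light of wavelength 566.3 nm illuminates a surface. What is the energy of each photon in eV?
2.1894 eV

Using E = hf = hc/λ:

E = hc/λ = (6.626×10⁻³⁴ J·s)(3×10⁸ m/s) / (566.3×10⁻⁹ m)
E = 2.1894 eV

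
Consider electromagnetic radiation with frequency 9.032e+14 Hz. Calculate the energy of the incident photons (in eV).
3.7353 eV

Using E = hf:

E = hf = (6.626×10⁻³⁴ J·s)(9.032e+14 Hz)
E = 3.7353 eV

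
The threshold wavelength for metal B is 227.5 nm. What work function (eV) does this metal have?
5.45 eV

At the threshold wavelength, photon energy equals work function:
φ = hc/λ₀

Calculating:
φ = (6.626×10⁻³⁴ J·s)(3×10⁸ m/s) / (227.5×10⁻⁹ m)
φ = 5.45 eV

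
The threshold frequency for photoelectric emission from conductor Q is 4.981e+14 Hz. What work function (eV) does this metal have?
2.06 eV

At the threshold frequency, photon energy equals work function:
φ = hf₀

Calculating:
φ = (6.626×10⁻³⁴ J·s)(4.981e+14 Hz)
φ = 2.06 eV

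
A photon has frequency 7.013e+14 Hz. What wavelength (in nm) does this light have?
427.48 nm

Using the wave equation: c = fλ

Solving for wavelength:
λ = c/f = (3×10⁸ m/s) / (7.013e+14 Hz)
λ = 427.48 nm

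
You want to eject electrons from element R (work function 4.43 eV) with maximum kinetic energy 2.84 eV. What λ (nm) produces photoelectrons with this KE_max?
170.54 nm

From Einstein's equation: KE_max = hc/λ - φ

Rearranging for λ:
hc/λ = KE_max + φ
λ = hc/(KE_max + φ)

Required photon energy:
E_photon = KE_max + φ = 2.84 + 4.43 = 7.27 eV

Required wavelength:
λ = hc/E_photon = (6.626×10⁻³⁴)(3×10⁸) / (7.27 × 1.602×10⁻¹⁹)
λ = 170.54 nm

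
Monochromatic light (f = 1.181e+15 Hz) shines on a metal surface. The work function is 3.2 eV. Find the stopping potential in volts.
1.6842 V

The stopping potential V_s satisfies: eV_s = KE_max

First, find KE_max using Einstein's equation:
E_photon = hf = (6.626×10⁻³⁴ J·s)(1.181e+15 Hz) = 4.8842 eV
KE_max = E_photon - φ = 4.8842 - 3.2 = 1.6842 eV

Since eV_s = KE_max:
V_s = KE_max/e = 1.6842 V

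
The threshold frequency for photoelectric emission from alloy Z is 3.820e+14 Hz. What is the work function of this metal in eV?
1.58 eV

At the threshold frequency, photon energy equals work function:
φ = hf₀

Calculating:
φ = (6.626×10⁻³⁴ J·s)(3.820e+14 Hz)
φ = 1.58 eV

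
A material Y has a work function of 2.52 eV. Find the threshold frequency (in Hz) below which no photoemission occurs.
6.0933e+14 Hz

The threshold frequency is when the photon energy equals the work function:
hf₀ = φ

Solving for f₀:
f₀ = φ/h = (2.52 eV × 1.602×10⁻¹⁹ J/eV) / (6.626×10⁻³⁴ J·s)
f₀ = 6.0933e+14 Hz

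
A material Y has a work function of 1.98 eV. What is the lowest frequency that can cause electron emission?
4.7876e+14 Hz

The threshold frequency is when the photon energy equals the work function:
hf₀ = φ

Solving for f₀:
f₀ = φ/h = (1.98 eV × 1.602×10⁻¹⁹ J/eV) / (6.626×10⁻³⁴ J·s)
f₀ = 4.7876e+14 Hz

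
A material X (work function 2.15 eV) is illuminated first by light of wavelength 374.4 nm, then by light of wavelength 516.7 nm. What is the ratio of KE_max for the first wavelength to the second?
4.6548

Using Einstein's equation: KE_max = hc/λ - φ

For λ₁ = 374.4 nm:
E₁ = hc/λ₁ = 3.3115 eV
KE₁ = E₁ - φ = 3.3115 - 2.15 = 1.1615 eV

For λ₂ = 516.7 nm:
E₂ = hc/λ₂ = 2.3995 eV
KE₂ = E₂ - φ = 2.3995 - 2.15 = 0.2495 eV

Ratio: KE₁/KE₂ = 1.1615/0.2495 = 4.6548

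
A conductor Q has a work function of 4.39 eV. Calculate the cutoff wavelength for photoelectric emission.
282.42 nm

The threshold wavelength is when the photon energy equals the work function:
hc/λ₀ = φ

Solving for λ₀:
λ₀ = hc/φ = (6.626×10⁻³⁴ J·s)(3×10⁸ m/s) / (4.39 eV × 1.602×10⁻¹⁹ J/eV)
λ₀ = 282.42 nm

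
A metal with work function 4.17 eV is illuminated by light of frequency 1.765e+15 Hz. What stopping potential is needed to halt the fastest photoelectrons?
3.1295 V

The stopping potential V_s satisfies: eV_s = KE_max

First, find KE_max using Einstein's equation:
E_photon = hf = (6.626×10⁻³⁴ J·s)(1.765e+15 Hz) = 7.2995 eV
KE_max = E_photon - φ = 7.2995 - 4.17 = 3.1295 eV

Since eV_s = KE_max:
V_s = KE_max/e = 3.1295 V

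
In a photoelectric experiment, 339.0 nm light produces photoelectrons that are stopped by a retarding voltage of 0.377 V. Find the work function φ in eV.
3.28 eV

The stopping potential gives the maximum kinetic energy: KE_max = eV_s = 0.377 eV

From Einstein's photoelectric equation: KE_max = hc/λ - φ
Rearranging: φ = hc/λ - KE_max

Calculate photon energy:
E_photon = hc/λ = (6.626×10⁻³⁴ J·s)(3×10⁸ m/s) / (339.0×10⁻⁹ m) = 3.6574 eV

Therefore:
φ = 3.6574 - 0.377 = 3.28 eV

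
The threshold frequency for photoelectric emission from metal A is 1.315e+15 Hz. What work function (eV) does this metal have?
5.44 eV

At the threshold frequency, photon energy equals work function:
φ = hf₀

Calculating:
φ = (6.626×10⁻³⁴ J·s)(1.315e+15 Hz)
φ = 5.44 eV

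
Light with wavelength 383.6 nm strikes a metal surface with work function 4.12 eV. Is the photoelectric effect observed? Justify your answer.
No

For photoemission, the photon energy must exceed the work function.

Photon energy: E = hc/λ = 3.2321 eV
Work function: φ = 4.12 eV

Since E_photon (3.2321 eV) < φ (4.12 eV), photoemission will NOT occur.
The threshold wavelength is λ₀ = hc/φ = 300.9 nm.
Since 383.6 nm > 300.9 nm, the photons lack sufficient energy.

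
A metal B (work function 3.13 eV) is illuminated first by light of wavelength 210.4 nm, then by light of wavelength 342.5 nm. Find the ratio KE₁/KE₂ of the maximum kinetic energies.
5.6386

Using Einstein's equation: KE_max = hc/λ - φ

For λ₁ = 210.4 nm:
E₁ = hc/λ₁ = 5.8928 eV
KE₁ = E₁ - φ = 5.8928 - 3.13 = 2.7628 eV

For λ₂ = 342.5 nm:
E₂ = hc/λ₂ = 3.6200 eV
KE₂ = E₂ - φ = 3.6200 - 3.13 = 0.4900 eV

Ratio: KE₁/KE₂ = 2.7628/0.4900 = 5.6386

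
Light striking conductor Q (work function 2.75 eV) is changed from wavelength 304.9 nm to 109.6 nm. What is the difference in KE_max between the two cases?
7.2460 eV

Using Einstein's equation: KE_max = hc/λ - φ

For λ₁ = 304.9 nm:
KE₁ = hc/λ₁ - φ = 4.0664 - 2.75 = 1.3164 eV

For λ₂ = 109.6 nm:
KE₂ = hc/λ₂ - φ = 11.3124 - 2.75 = 8.5624 eV

Change in KE:
ΔKE = KE₂ - KE₁ = 8.5624 - 1.3164 = 7.2460 eV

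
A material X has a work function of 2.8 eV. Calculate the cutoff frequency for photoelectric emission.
6.7704e+14 Hz

The threshold frequency is when the photon energy equals the work function:
hf₀ = φ

Solving for f₀:
f₀ = φ/h = (2.8 eV × 1.602×10⁻¹⁹ J/eV) / (6.626×10⁻³⁴ J·s)
f₀ = 6.7704e+14 Hz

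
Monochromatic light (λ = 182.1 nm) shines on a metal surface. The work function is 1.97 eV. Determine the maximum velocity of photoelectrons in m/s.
1.3046e+06 m/s

First, find the maximum kinetic energy:
E_photon = hc/λ = 6.8086 eV
KE_max = E_photon - φ = 6.8086 - 1.97 = 4.8386 eV

Convert to Joules: KE_max = 4.8386 × 1.602×10⁻¹⁹ J = 7.7523e-19 J

Then use KE = ½mv² to find velocity:
v = √(2·KE/m) = √(2 × 7.7523e-19 J / 9.109e-31 kg)
v = 1.3046e+06 m/s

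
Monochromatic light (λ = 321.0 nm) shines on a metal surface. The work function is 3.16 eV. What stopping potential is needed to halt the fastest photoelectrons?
0.7024 V

The stopping potential V_s satisfies: eV_s = KE_max

First, find KE_max using Einstein's equation:
E_photon = hc/λ = 3.8624 eV
KE_max = E_photon - φ = 3.8624 - 3.16 = 0.7024 eV

Since eV_s = KE_max:
V_s = KE_max/e = 0.7024 V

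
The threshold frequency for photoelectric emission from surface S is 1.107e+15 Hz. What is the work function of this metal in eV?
4.58 eV

At the threshold frequency, photon energy equals work function:
φ = hf₀

Calculating:
φ = (6.626×10⁻³⁴ J·s)(1.107e+15 Hz)
φ = 4.58 eV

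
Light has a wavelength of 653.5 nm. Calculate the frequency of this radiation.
4.5875e+14 Hz

Using the wave equation: c = fλ

Solving for frequency:
f = c/λ = (3×10⁸ m/s) / (653.5×10⁻⁹ m)
f = 4.5875e+14 Hz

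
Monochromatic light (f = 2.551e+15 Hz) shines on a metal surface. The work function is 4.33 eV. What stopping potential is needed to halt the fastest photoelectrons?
6.2201 V

The stopping potential V_s satisfies: eV_s = KE_max

First, find KE_max using Einstein's equation:
E_photon = hf = (6.626×10⁻³⁴ J·s)(2.551e+15 Hz) = 10.5501 eV
KE_max = E_photon - φ = 10.5501 - 4.33 = 6.2201 eV

Since eV_s = KE_max:
V_s = KE_max/e = 6.2201 V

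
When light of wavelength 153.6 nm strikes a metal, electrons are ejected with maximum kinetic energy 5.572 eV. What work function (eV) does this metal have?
2.50 eV

From Einstein's photoelectric equation: KE_max = hf - φ = hc/λ - φ

Rearranging for φ:
φ = hc/λ - KE_max

Calculate photon energy:
E_photon = hc/λ = 8.0719 eV

Therefore:
φ = 8.0719 - 5.572 = 2.50 eV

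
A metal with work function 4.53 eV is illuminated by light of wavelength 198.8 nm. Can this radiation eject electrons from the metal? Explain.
Yes

For photoemission, the photon energy must exceed the work function.

Photon energy: E = hc/λ = 6.2366 eV
Work function: φ = 4.53 eV

Since E_photon (6.2366 eV) > φ (4.53 eV), photoemission WILL occur.
The threshold wavelength is λ₀ = hc/φ = 273.7 nm.
Since 198.8 nm < 273.7 nm, the light has sufficient energy.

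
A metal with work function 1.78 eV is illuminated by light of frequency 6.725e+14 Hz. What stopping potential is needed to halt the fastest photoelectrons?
1.0012 V

The stopping potential V_s satisfies: eV_s = KE_max

First, find KE_max using Einstein's equation:
E_photon = hf = (6.626×10⁻³⁴ J·s)(6.725e+14 Hz) = 2.7812 eV
KE_max = E_photon - φ = 2.7812 - 1.78 = 1.0012 eV

Since eV_s = KE_max:
V_s = KE_max/e = 1.0012 V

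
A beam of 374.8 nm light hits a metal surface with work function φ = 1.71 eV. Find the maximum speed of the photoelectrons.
7.4975e+05 m/s

First, find the maximum kinetic energy:
E_photon = hc/λ = 3.3080 eV
KE_max = E_photon - φ = 3.3080 - 1.71 = 1.5980 eV

Convert to Joules: KE_max = 1.5980 × 1.602×10⁻¹⁹ J = 2.5603e-19 J

Then use KE = ½mv² to find velocity:
v = √(2·KE/m) = √(2 × 2.5603e-19 J / 9.109e-31 kg)
v = 7.4975e+05 m/s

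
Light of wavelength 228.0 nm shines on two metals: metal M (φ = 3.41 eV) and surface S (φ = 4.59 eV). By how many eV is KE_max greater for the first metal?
1.1800 eV

Using KE_max = hc/λ - φ for each metal:

Photon energy: E = hc/λ = 5.4379 eV

For metal M (φ₁ = 3.41 eV):
KE₁ = E - φ₁ = 5.4379 - 3.41 = 2.0279 eV

For surface S (φ₂ = 4.59 eV):
KE₂ = E - φ₂ = 5.4379 - 4.59 = 0.8479 eV

Difference:
ΔKE = KE₁ - KE₂ = 2.0279 - 0.8479 = 1.1800 eV

Note: The difference equals the difference in work functions: 4.59 - 3.41 = 1.18 eV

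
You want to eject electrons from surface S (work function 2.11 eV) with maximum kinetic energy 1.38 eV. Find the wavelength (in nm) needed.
355.26 nm

From Einstein's equation: KE_max = hc/λ - φ

Rearranging for λ:
hc/λ = KE_max + φ
λ = hc/(KE_max + φ)

Required photon energy:
E_photon = KE_max + φ = 1.38 + 2.11 = 3.49 eV

Required wavelength:
λ = hc/E_photon = (6.626×10⁻³⁴)(3×10⁸) / (3.49 × 1.602×10⁻¹⁹)
λ = 355.26 nm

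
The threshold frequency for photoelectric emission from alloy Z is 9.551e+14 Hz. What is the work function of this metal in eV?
3.95 eV

At the threshold frequency, photon energy equals work function:
φ = hf₀

Calculating:
φ = (6.626×10⁻³⁴ J·s)(9.551e+14 Hz)
φ = 3.95 eV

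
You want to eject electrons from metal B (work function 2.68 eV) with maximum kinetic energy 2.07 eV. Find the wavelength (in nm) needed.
261.02 nm

From Einstein's equation: KE_max = hc/λ - φ

Rearranging for λ:
hc/λ = KE_max + φ
λ = hc/(KE_max + φ)

Required photon energy:
E_photon = KE_max + φ = 2.07 + 2.68 = 4.75 eV

Required wavelength:
λ = hc/E_photon = (6.626×10⁻³⁴)(3×10⁸) / (4.75 × 1.602×10⁻¹⁹)
λ = 261.02 nm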